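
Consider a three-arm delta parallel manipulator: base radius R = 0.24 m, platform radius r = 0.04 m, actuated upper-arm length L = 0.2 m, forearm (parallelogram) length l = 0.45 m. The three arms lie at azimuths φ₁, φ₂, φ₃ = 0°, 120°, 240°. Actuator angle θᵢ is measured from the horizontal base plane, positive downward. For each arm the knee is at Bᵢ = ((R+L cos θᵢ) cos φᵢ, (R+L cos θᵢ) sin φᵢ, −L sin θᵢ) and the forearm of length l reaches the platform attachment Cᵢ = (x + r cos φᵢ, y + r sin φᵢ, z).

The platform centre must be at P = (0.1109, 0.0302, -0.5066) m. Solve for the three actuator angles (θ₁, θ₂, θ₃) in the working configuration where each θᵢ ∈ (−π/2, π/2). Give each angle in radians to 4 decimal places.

θ₁ = 0.6984, θ₂ = 1.2219, θ₃ = 1.3962

φ1=0.0° → target in arm frame (0.1109, 0.0302)
  e−x'=0.0891;  (l²−L²−(e−x')²−y'²−z²)/2L = -0.2575
  √(A²+B²)=0.5144;  θ1 = -1.3967+2.0951 ≈ 0.6984
arm 2 (φ=120.0°): x'=-0.0293, y'=-0.1111
  A=0.2293, B=-0.5066, C=(l²−L²−A²−y'²−z²)/(2L)=-0.3977
  θ2 = atan2(B,A) + arccos(C/0.5561) = 1.2219
rotate P by −φ3: (-0.0816, 0.0809, -0.5066)
  A cos θ + B sin θ = C:  0.2816·cos θ + -0.5066·sin θ = -0.4500
  √(A²+B²)=0.5796;  θ3 = -1.0635+2.4597 ≈ 1.3962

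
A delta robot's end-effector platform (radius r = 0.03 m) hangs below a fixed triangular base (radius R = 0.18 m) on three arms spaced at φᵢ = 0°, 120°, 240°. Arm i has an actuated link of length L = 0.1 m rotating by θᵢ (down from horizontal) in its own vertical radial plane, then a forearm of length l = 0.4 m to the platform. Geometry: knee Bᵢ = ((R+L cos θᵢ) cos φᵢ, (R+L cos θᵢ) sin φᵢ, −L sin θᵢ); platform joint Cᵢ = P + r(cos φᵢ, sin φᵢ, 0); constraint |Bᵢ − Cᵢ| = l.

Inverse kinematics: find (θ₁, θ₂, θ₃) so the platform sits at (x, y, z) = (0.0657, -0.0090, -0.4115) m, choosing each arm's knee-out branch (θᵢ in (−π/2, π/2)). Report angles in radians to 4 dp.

rotate P by −φ1: (0.0657, -0.0090, -0.4115)
  A=0.0843, B=-0.4115, C=(l²−L²−A²−y'²−z²)/(2L)=-0.1326
  θ1 = atan2(B,A) + arccos(C/0.4200) = 0.5232
arm 2 (φ=120.0°): x'=-0.0406, y'=-0.0524
  A=0.1906, B=-0.4115, C=(l²−L²−A²−y'²−z²)/(2L)=-0.2921
  √(A²+B²)=0.4535;  θ2 = -1.1369+2.2707 ≈ 1.1337
rotate P by −φ3: (-0.0251, 0.0614, -0.4115)
  A cos θ + B sin θ = C:  0.1751·cos θ + -0.4115·sin θ = -0.2687
  θ3 = atan2(B,A) + arccos(C/0.4472) = 1.0469

θ₁ = 0.5232, θ₂ = 1.1337, θ₃ = 1.0469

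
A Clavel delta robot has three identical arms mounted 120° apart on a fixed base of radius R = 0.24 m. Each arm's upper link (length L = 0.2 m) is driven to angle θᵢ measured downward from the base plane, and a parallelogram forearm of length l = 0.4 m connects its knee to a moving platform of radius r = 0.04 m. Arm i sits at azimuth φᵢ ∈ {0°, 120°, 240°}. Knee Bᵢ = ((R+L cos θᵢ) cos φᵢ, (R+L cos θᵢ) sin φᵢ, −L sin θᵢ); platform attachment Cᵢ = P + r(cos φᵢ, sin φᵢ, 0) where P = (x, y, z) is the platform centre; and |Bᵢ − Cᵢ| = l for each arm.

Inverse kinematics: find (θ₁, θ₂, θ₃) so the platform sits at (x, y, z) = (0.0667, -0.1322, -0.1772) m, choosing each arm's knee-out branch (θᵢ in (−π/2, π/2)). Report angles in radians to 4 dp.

rotate P by −φ1: (0.0667, -0.1322, -0.1772)
  e−x'=0.1333;  (l²−L²−(e−x')²−y'²−z²)/2L = 0.1334
  γ=atan2(-0.1772,0.1333)=-0.9259;  ψ=arccos(0.6015)=0.9254;  θ1=γ+ψ≈-0.0005
rotate P by −φ2: (-0.1478, 0.0083, -0.1772)
  A cos θ + B sin θ = C:  0.3478·cos θ + -0.1772·sin θ = -0.0812
  γ=atan2(-0.1772,0.3478)=-0.4712;  ψ=arccos(-0.2079)=1.7802;  θ2=γ+ψ≈1.3090
rotate P by −φ3: (0.0811, 0.1239, -0.1772)
  A cos θ + B sin θ = C:  0.1189·cos θ + -0.1772·sin θ = 0.1478
  √(A²+B²)=0.2134;  θ3 = -0.9800+0.8054 ≈ -0.1745

θ₁ = -0.0005, θ₂ = 1.3090, θ₃ = -0.1745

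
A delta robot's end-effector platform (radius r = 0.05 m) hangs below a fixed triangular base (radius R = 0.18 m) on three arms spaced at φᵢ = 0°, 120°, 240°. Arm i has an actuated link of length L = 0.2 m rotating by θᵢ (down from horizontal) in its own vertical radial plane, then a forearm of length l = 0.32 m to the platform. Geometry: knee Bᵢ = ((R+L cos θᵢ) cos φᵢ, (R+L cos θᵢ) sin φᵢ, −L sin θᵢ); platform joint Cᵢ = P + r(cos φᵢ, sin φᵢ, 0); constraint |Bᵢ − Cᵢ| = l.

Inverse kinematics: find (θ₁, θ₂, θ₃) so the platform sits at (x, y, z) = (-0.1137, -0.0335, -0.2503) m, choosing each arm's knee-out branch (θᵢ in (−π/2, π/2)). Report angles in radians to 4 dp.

θ₁ = 1.2219, θ₂ = 0.6110, θ₃ = 0.2620

rotate P by −φ1: (-0.1137, -0.0335, -0.2503)
  A=0.2437, B=-0.2503, C=(l²−L²−A²−y'²−z²)/(2L)=-0.1519
  θ1 = atan2(B,A) + arccos(C/0.3493) = 1.2219
φ2=120.0° → target in arm frame (0.0278, 0.1152)
  A=0.1022, B=-0.2503, C=(l²−L²−A²−y'²−z²)/(2L)=-0.0599
  √(A²+B²)=0.2703;  θ2 = -1.1833+1.7942 ≈ 0.6110
rotate P by −φ3: (0.0859, -0.0817, -0.2503)
  A cos θ + B sin θ = C:  0.0441·cos θ + -0.2503·sin θ = -0.0222
  √(A²+B²)=0.2542;  θ3 = -1.3962+1.6582 ≈ 0.2620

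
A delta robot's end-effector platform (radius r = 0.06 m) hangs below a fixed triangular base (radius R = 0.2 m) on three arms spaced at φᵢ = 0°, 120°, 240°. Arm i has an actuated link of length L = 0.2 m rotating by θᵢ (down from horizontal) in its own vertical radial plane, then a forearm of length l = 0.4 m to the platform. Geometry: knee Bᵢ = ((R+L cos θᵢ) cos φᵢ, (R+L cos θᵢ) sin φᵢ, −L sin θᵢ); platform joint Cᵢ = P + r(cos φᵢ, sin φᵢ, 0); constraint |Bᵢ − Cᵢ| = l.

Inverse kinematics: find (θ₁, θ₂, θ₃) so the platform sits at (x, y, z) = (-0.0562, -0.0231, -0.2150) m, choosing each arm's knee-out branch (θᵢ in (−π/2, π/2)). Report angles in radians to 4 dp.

θ₁ = 0.4366, θ₂ = 0.0001, θ₃ = -0.3490

arm 1 (φ=0.0°): x'=-0.0562, y'=-0.0231
  e−x'=0.1962;  (l²−L²−(e−x')²−y'²−z²)/2L = 0.0869
  γ=atan2(-0.2150,0.1962)=-0.8311;  ψ=arccos(0.2984)=1.2677;  θ1=γ+ψ≈0.4366
arm 2 (φ=120.0°): x'=0.0081, y'=0.0602
  A=0.1319, B=-0.2150, C=(l²−L²−A²−y'²−z²)/(2L)=0.1319
  γ=atan2(-0.2150,0.1319)=-1.0205;  ψ=arccos(0.5228)=1.0206;  θ2=γ+ψ≈0.0001
rotate P by −φ3: (0.0481, -0.0371, -0.2150)
  A cos θ + B sin θ = C:  0.0919·cos θ + -0.2150·sin θ = 0.1599
  γ=atan2(-0.2150,0.0919)=-1.1669;  ψ=arccos(0.6838)=0.8179;  θ3=γ+ψ≈-0.3490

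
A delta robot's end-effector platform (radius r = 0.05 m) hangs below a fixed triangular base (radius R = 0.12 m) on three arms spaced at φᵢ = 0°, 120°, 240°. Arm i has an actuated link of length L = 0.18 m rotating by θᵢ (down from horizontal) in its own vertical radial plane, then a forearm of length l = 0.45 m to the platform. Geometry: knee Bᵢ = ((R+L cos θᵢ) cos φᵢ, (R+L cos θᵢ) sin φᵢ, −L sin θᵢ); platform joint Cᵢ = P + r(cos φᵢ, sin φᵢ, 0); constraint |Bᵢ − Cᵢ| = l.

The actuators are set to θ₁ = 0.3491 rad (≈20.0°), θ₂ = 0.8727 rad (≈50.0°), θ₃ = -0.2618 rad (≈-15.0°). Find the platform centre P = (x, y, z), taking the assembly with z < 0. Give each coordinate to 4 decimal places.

O1 = (0.2391·cos0.0°, 0.2391·sin0.0°, -0.0616) = (0.2391, 0.0000, -0.0616)
O2 = (0.1857·cos120.0°, 0.1857·sin120.0°, -0.1379) = (-0.0928, 0.1608, -0.1379)
O3 = (0.2439·cos240.0°, 0.2439·sin240.0°, 0.0466) = (-0.1219, -0.2112, 0.0466)
|O₂|²−|O₁|² = -0.0075;  |O₃|²−|O₁|² = 0.0007
linear system: -0.6640x+0.3216y = -0.0075−-0.1526z; -0.7222x+-0.4224y = 0.0007−0.2163z
Cramer: x(z) = 0.0057+0.0099z;  y(z) = -0.0114+0.4951z
sphere 1 gives Az²+Bz+C=0 with A=1.2452, B=0.1072, C=-0.1441;  B²−4AC=0.7293;  roots -0.3859, 0.2998;  negative root z = -0.3859
x = 0.0019, y = -0.2025

(0.0019, -0.2025, -0.3859)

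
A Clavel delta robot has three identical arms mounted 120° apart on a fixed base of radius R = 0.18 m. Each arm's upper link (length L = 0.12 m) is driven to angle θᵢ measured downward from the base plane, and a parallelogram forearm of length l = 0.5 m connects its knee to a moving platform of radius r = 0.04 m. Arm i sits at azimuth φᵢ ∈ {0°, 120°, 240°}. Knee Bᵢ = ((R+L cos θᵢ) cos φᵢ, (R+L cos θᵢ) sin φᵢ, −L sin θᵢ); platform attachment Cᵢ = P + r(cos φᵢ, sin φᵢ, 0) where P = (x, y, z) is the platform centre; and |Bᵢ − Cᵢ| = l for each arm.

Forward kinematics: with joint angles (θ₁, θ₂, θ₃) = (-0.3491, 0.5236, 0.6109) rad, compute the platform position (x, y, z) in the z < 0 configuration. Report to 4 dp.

(0.1297, 0.0121, -0.4434)

S1 = (0.2528·cos0.0°, 0.2528·sin0.0°, 0.0410) = (0.2528, 0.0000, 0.0410)
arm 2 at φ=120.0°: (R−r)+L cos θ2 = 0.2439;  S2 = (-0.1220, 0.2112, -0.0600)
arm 3 at φ=240.0°: (R−r)+L cos θ3 = 0.2383;  S3 = (-0.1191, -0.2064, -0.0688)
eliminate P² terms by subtracting sphere 1 from 2 and 3
linear system: -0.7494x+0.4225y = -0.0025−-0.2021z; -0.7438x+-0.4127y = -0.0041−-0.2198z
det = 0.6236;  x = 0.0044+-0.2827z,  y = 0.0019+-0.0231z
sphere 1 gives Az²+Bz+C=0 with A=1.0804, B=0.0582, C=-0.1866;  B²−4AC=0.8099;  roots -0.4434, 0.3895;  negative root z = -0.4434
x = 0.1297, y = 0.0121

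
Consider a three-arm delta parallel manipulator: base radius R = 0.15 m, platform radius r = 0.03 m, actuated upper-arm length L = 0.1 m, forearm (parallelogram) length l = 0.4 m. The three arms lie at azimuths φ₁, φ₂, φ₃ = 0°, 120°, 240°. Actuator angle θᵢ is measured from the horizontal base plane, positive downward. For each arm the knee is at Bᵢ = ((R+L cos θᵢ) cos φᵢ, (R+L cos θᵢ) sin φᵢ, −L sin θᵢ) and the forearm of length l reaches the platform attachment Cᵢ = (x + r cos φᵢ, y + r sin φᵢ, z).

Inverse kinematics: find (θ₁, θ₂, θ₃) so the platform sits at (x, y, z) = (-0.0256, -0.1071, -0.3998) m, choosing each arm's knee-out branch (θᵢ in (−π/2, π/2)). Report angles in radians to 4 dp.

arm 1 (φ=0.0°): x'=-0.0256, y'=-0.1071
  A=0.1456, B=-0.3998, C=(l²−L²−A²−y'²−z²)/(2L)=-0.2125
  √(A²+B²)=0.4255;  θ1 = -1.2215+2.0939 ≈ 0.8723
arm 2 (φ=120.0°): x'=-0.0800, y'=0.0757
  A=0.2000, B=-0.3998, C=(l²−L²−A²−y'²−z²)/(2L)=-0.2778
  θ2 = atan2(B,A) + arccos(C/0.4470) = 1.1343
arm 3 (φ=240.0°): x'=0.1056, y'=0.0314
  A=0.0144, B=-0.3998, C=(l²−L²−A²−y'²−z²)/(2L)=-0.0552
  √(A²+B²)=0.4001;  θ3 = -1.5347+1.7091 ≈ 0.1745

θ₁ = 0.8723, θ₂ = 1.1343, θ₃ = 0.1745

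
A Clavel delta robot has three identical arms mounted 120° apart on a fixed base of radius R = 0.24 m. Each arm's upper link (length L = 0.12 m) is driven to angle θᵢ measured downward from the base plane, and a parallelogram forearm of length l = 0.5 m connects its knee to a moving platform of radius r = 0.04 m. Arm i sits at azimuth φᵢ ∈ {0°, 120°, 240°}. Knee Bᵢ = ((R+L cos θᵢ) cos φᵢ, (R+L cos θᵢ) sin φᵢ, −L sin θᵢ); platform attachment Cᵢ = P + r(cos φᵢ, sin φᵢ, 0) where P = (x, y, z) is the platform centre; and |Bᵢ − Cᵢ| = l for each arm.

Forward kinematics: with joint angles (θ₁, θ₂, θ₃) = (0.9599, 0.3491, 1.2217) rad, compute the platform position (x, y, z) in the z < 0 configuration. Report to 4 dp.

(-0.0220, 0.1018, -0.4920)

S1 = (0.2688·cos0.0°, 0.2688·sin0.0°, -0.0983) = (0.2688, 0.0000, -0.0983)
arm 2 at φ=120.0°: e+L cos θ2 = 0.3128;  S2 = (-0.1564, 0.2709, -0.0410)
S3 = (0.2410·cos240.0°, 0.2410·sin240.0°, -0.1128) = (-0.1205, -0.2088, -0.1128)
eliminate P² terms by subtracting sphere 1 from 2 and 3
[-0.8504 0.5417 0.1145]·P = 0.0176;  [-0.7787 -0.4175 -0.0289]·P = -0.0111
det = 0.7769;  x = -0.0017+0.0414z,  y = 0.0298+-0.1464z
into |P−S₁|² = l²: 1.0232z² + 0.1655z + -0.1663 = 0;  Δ = 0.7079;  z = -0.4920 or 0.3303 → z<0 root = -0.4920
x = -0.0220, y = 0.1018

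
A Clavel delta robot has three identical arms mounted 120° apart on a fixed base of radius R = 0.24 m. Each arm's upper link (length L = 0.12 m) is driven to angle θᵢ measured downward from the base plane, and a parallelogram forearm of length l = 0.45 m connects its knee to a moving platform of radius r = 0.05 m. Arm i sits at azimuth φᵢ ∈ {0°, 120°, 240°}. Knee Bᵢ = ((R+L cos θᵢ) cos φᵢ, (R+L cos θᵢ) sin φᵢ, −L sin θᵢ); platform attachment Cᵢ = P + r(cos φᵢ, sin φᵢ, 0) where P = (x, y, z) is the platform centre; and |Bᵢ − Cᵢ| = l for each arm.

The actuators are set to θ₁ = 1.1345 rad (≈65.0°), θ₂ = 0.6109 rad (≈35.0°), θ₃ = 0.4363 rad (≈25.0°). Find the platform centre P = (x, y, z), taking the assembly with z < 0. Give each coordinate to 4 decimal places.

arm 1 at φ=0.0°: (R−r)+L cos θ1 = 0.2407;  O1 = (0.2407, 0.0000, -0.1088)
arm 2 at φ=120.0°: (R−r)+L cos θ2 = 0.2883;  O2 = (-0.1441, 0.2497, -0.0688)
arm 3 at φ=240.0°: (R−r)+L cos θ3 = 0.2988;  O3 = (-0.1494, -0.2587, -0.0507)
subtract pairs → two planes through P
plane₁₂: -0.7697x+0.4993y+0.0799z = 0.0181
Cramer: x(z) = -0.0259+0.1260z;  y(z) = -0.0036+0.0343z
into |P−O₁|² = l²: 1.0171z² + 0.1501z + -0.1196 = 0;  Δ = 0.5091;  z = -0.4245 or 0.2770 → z<0 root = -0.4245
x = -0.0794, y = -0.0182

(-0.0794, -0.0182, -0.4245)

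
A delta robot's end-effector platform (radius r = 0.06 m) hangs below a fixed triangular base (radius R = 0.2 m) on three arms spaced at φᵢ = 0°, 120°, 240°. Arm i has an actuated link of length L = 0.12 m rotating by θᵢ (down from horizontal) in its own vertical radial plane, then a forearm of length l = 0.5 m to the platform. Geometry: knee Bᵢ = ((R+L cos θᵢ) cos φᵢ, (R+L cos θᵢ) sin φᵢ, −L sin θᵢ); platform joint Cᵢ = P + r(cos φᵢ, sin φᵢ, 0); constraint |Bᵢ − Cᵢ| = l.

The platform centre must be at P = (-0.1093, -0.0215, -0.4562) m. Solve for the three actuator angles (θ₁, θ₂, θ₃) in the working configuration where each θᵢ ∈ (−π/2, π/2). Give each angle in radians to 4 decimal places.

φ1=0.0° → target in arm frame (-0.1093, -0.0215)
  e−x'=0.2493;  (l²−L²−(e−x')²−y'²−z²)/2L = -0.1464
  √(A²+B²)=0.5199;  θ1 = -1.0707+1.8562 ≈ 0.7856
arm 2 (φ=120.0°): x'=0.0360, y'=0.1054
  e−x'=0.1040;  (l²−L²−(e−x')²−y'²−z²)/2L = 0.0232
  γ=atan2(-0.4562,0.1040)=-1.3467;  ψ=arccos(0.0495)=1.5213;  θ2=γ+ψ≈0.1745
arm 3 (φ=240.0°): x'=0.0733, y'=-0.0839
  A=0.0667, B=-0.4562, C=(l²−L²−A²−y'²−z²)/(2L)=0.0666
  θ3 = atan2(B,A) + arccos(C/0.4611) = 0.0002

θ₁ = 0.7856, θ₂ = 0.1745, θ₃ = 0.0002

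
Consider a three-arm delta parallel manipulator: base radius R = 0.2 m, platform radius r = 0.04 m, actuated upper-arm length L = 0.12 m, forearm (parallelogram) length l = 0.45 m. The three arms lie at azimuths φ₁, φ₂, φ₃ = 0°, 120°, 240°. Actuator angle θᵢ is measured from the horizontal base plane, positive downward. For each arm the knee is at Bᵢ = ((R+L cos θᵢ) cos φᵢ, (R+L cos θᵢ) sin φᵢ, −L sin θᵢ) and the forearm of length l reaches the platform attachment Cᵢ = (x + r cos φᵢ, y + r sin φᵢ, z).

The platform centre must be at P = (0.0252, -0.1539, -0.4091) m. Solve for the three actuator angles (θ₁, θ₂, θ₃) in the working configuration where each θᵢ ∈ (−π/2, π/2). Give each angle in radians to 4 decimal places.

rotate P by −φ1: (0.0252, -0.1539, -0.4091)
  A cos θ + B sin θ = C:  0.1348·cos θ + -0.4091·sin θ = -0.0880
  γ=atan2(-0.4091,0.1348)=-1.2525;  ψ=arccos(-0.2043)=1.7765;  θ1=γ+ψ≈0.5240
rotate P by −φ2: (-0.1459, 0.0551, -0.4091)
  e−x'=0.3059;  (l²−L²−(e−x')²−y'²−z²)/2L = -0.3161
  θ2 = atan2(B,A) + arccos(C/0.5108) = 1.3093
φ3=240.0° → target in arm frame (0.1207, 0.0988)
  A=0.0393, B=-0.4091, C=(l²−L²−A²−y'²−z²)/(2L)=0.0393
  θ3 = atan2(B,A) + arccos(C/0.4110) = 0.0000

θ₁ = 0.5240, θ₂ = 1.3093, θ₃ = 0.0000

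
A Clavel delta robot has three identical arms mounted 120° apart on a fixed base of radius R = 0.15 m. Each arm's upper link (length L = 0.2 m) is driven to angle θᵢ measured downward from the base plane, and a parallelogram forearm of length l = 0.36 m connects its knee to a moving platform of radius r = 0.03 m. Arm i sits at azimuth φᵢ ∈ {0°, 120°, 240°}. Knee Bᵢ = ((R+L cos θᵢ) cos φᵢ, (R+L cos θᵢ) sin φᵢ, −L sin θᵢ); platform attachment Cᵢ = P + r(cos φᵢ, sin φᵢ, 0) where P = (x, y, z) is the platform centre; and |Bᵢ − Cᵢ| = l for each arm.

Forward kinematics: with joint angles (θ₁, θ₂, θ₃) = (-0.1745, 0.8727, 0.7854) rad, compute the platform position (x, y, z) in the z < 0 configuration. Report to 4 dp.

centre 1 = (0.3170·cos0.0°, 0.3170·sin0.0°, 0.0347) = (0.3170, 0.0000, 0.0347)
φ2=120.0°: virtual centre (-0.1243, 0.2153, -0.1532), radius l
φ3=240.0°: virtual centre (-0.1307, -0.2264, -0.1414), radius l
eliminate P² terms by subtracting sphere 1 from 2 and 3
plane₁₂: -0.8825x+0.4305y+-0.3759z = -0.0164
Cramer: x(z) = 0.0168-0.4100z;  y(z) = -0.0037+0.0327z
sphere 1 gives Az²+Bz+C=0 with A=1.1692, B=0.1765, C=-0.0383;  B²−4AC=0.2101;  roots -0.2715, 0.1206;  negative root z = -0.2715
x = 0.1281, y = -0.0126

(0.1281, -0.0126, -0.2715)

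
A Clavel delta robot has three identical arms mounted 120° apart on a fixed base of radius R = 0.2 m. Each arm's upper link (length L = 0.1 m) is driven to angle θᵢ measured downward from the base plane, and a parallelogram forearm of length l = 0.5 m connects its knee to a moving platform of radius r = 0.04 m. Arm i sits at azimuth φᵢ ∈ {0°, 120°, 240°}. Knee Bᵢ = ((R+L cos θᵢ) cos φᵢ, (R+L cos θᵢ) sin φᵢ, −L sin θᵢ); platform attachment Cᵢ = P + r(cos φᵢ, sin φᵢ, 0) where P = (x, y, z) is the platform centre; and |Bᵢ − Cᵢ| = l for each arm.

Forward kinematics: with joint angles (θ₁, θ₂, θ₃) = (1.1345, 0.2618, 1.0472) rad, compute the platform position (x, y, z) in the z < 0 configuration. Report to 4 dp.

(-0.0642, 0.0905, -0.5039)

φ1=0.0°: virtual centre (0.2023, 0.0000, -0.0906), radius l
centre 2 = (0.2566·cos120.0°, 0.2566·sin120.0°, -0.0259) = (-0.1283, 0.2222, -0.0259)
centre 3 = (0.2100·cos240.0°, 0.2100·sin240.0°, -0.0866) = (-0.1050, -0.1819, -0.0866)
eliminate P² terms by subtracting sphere 1 from 2 and 3
[-0.6611 0.4444 0.1295]·P = 0.0174;  [-0.6145 -0.3637 0.0081]·P = 0.0025
Cramer: x(z) = -0.0145+0.0987z;  y(z) = 0.0176-0.1446z
sphere 1 gives Az²+Bz+C=0 with A=1.0306, B=0.1334, C=-0.1945;  B²−4AC=0.8197;  roots -0.5039, 0.3745;  negative root z = -0.5039
x = -0.0642, y = 0.0905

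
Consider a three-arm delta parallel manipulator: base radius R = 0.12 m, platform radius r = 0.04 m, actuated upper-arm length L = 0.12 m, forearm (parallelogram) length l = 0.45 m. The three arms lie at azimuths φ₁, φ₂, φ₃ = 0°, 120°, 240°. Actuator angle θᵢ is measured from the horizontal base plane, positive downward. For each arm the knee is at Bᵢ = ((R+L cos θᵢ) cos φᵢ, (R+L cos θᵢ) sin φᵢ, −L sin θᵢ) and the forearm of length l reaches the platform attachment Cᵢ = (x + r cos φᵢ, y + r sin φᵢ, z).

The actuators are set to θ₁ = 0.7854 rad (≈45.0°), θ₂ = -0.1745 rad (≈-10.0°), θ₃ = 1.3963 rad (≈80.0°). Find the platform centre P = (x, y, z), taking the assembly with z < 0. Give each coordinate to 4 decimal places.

arm 1 at φ=0.0°: (R−r)+L cos θ1 = 0.1649;  S1 = (0.1649, 0.0000, -0.0849)
S2 = (0.1982·cos120.0°, 0.1982·sin120.0°, 0.0208) = (-0.0991, 0.1716, 0.0208)
φ3=240.0°: virtual centre (-0.0504, -0.0873, -0.1182), radius l
eliminate P² terms by subtracting sphere 1 from 2 and 3
linear system: -0.5279x+0.3433y = 0.0053−0.2114z; -0.4305x+-0.1746y = -0.0102−-0.0666z
Cramer: x(z) = 0.0108+0.0585z;  y(z) = 0.0321-0.5258z
into |P−S₁|² = l²: 1.2799z² + 0.1179z + -0.1705 = 0;  Δ = 0.8870;  z = -0.4140 or 0.3218 → z<0 root = -0.4140
x = -0.0134, y = 0.2498

(-0.0134, 0.2498, -0.4140)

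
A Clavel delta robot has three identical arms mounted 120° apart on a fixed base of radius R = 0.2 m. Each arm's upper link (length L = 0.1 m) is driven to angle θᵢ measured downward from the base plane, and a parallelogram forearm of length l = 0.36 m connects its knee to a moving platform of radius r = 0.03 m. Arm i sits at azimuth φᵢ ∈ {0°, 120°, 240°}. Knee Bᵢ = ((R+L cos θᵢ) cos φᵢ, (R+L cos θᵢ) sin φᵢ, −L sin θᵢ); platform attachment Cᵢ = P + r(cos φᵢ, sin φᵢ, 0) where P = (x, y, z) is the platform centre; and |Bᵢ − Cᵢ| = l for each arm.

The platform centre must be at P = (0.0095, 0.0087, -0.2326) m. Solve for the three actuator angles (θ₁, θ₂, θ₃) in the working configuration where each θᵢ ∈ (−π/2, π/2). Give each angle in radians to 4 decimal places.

θ₁ = -0.1738, θ₂ = -0.0874, θ₃ = 0.0874

arm 1 (φ=0.0°): x'=0.0095, y'=0.0087
  e−x'=0.1605;  (l²−L²−(e−x')²−y'²−z²)/2L = 0.1983
  γ=atan2(-0.2326,0.1605)=-0.9668;  ψ=arccos(0.7017)=0.7930;  θ1=γ+ψ≈-0.1738
arm 2 (φ=120.0°): x'=0.0028, y'=-0.0126
  e−x'=0.1672;  (l²−L²−(e−x')²−y'²−z²)/2L = 0.1869
  θ2 = atan2(B,A) + arccos(C/0.2865) = -0.0874
arm 3 (φ=240.0°): x'=-0.0123, y'=0.0039
  A cos θ + B sin θ = C:  0.1823·cos θ + -0.2326·sin θ = 0.1613
  γ=atan2(-0.2326,0.1823)=-0.9061;  ψ=arccos(0.5457)=0.9935;  θ3=γ+ψ≈0.0874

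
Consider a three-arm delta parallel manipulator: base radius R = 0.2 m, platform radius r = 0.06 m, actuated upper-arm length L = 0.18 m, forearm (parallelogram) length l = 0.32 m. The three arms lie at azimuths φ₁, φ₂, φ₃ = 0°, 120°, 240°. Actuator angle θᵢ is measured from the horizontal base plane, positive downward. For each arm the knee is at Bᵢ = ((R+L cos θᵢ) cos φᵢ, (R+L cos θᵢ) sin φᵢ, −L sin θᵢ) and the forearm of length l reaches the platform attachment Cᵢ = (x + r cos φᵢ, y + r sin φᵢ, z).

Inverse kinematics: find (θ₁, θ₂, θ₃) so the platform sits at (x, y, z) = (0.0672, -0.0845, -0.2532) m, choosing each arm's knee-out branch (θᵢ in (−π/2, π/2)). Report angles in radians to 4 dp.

φ1=0.0° → target in arm frame (0.0672, -0.0845)
  e−x'=0.0728;  (l²−L²−(e−x')²−y'²−z²)/2L = -0.0182
  θ1 = atan2(B,A) + arccos(C/0.2635) = 0.3491
arm 2 (φ=120.0°): x'=-0.1068, y'=-0.0159
  A=0.2468, B=-0.2532, C=(l²−L²−A²−y'²−z²)/(2L)=-0.1535
  θ2 = atan2(B,A) + arccos(C/0.3536) = 1.2217
rotate P by −φ3: (0.0396, 0.1004, -0.2532)
  e−x'=0.1004;  (l²−L²−(e−x')²−y'²−z²)/2L = -0.0397
  √(A²+B²)=0.2724;  θ3 = -1.1932+1.7170 ≈ 0.5238

θ₁ = 0.3491, θ₂ = 1.2217, θ₃ = 0.5238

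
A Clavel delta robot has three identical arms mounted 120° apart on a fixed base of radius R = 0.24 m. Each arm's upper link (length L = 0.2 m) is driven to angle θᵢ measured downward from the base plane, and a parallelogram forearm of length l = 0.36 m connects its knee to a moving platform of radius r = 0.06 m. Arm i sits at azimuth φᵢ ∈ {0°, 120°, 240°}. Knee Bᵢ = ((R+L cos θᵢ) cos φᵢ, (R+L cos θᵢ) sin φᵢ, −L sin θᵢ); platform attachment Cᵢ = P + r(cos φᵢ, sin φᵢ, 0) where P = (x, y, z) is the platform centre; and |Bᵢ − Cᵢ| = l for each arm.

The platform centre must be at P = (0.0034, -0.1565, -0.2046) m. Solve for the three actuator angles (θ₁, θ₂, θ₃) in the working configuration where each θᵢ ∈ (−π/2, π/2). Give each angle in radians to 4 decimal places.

φ1=0.0° → target in arm frame (0.0034, -0.1565)
  A=0.1766, B=-0.2046, C=(l²−L²−A²−y'²−z²)/(2L)=-0.0199
  θ1 = atan2(B,A) + arccos(C/0.2703) = 0.7856
φ2=120.0° → target in arm frame (-0.1372, 0.0753)
  e−x'=0.3172;  (l²−L²−(e−x')²−y'²−z²)/2L = -0.1464
  √(A²+B²)=0.3775;  θ2 = -0.5728+1.9691 ≈ 1.3963
φ3=240.0° → target in arm frame (0.1338, 0.0812)
  A=0.0462, B=-0.2046, C=(l²−L²−A²−y'²−z²)/(2L)=0.0975
  θ3 = atan2(B,A) + arccos(C/0.2097) = -0.2617

θ₁ = 0.7856, θ₂ = 1.3963, θ₃ = -0.2617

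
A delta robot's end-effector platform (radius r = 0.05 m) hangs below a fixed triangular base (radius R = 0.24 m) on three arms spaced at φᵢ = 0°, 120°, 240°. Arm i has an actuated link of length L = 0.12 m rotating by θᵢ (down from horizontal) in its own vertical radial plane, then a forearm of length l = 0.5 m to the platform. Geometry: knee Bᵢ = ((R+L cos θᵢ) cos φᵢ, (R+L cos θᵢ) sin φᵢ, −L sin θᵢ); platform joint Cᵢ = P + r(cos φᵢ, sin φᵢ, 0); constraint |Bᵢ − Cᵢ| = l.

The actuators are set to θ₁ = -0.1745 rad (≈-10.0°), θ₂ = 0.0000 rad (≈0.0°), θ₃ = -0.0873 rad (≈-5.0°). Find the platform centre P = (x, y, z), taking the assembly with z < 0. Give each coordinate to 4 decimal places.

(0.0122, -0.0073, -0.3821)

O1 = (0.3082·cos0.0°, 0.3082·sin0.0°, 0.0208) = (0.3082, 0.0000, 0.0208)
φ2=120.0°: virtual centre (-0.1550, 0.2685, 0.0000), radius l
arm 3 at φ=240.0°: e+L cos θ3 = 0.3095;  O3 = (-0.1548, -0.2681, 0.0105)
subtract pairs → two planes through P
plane₁₂: -0.9264x+0.5369y+-0.0417z = 0.0007
det = 0.9938;  x = -0.0007+-0.0337z,  y = 0.0002+0.0195z
quadratic in z: (1.0015)z²+(-0.0209)z+(-0.1542)=0, √Δ=0.7862 → z ∈ {-0.3821, 0.4029}; z = -0.3821 (taking z<0)
x = 0.0122, y = -0.0073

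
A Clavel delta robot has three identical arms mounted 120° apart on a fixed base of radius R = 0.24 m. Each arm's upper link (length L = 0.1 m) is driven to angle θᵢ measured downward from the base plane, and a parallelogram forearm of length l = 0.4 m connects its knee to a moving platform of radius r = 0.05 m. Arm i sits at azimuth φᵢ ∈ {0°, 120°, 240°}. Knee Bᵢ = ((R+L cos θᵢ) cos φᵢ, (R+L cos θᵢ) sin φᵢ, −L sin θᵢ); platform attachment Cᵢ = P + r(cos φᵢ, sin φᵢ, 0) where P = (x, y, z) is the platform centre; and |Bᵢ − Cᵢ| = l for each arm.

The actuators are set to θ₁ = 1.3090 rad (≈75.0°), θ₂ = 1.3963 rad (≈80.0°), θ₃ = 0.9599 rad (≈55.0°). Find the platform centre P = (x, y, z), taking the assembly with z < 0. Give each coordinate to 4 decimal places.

(-0.0129, -0.0364, -0.4227)

arm 1 at φ=0.0°: ρ1 = 0.2159;  O1 = (0.2159, 0.0000, -0.0966)
φ2=120.0°: virtual centre (-0.1037, 0.1796, -0.0985), radius l
O3 = (0.2474·cos240.0°, 0.2474·sin240.0°, -0.0819) = (-0.1237, -0.2142, -0.0819)
|O₂|²−|O₁|² = -0.0032;  |O₃|²−|O₁|² = 0.0120
[-0.6391 0.3592 -0.0038]·P = -0.0032;  [-0.6791 -0.4284 0.0294]·P = 0.0120
det = 0.5177;  x = -0.0056+0.0172z,  y = -0.0190+0.0412z
quadratic in z: (1.0020)z²+(0.1840)z+(-0.1012)=0, √Δ=0.6631 → z ∈ {-0.4227, 0.2391}; z = -0.4227 (taking z<0)
x = -0.0129, y = -0.0364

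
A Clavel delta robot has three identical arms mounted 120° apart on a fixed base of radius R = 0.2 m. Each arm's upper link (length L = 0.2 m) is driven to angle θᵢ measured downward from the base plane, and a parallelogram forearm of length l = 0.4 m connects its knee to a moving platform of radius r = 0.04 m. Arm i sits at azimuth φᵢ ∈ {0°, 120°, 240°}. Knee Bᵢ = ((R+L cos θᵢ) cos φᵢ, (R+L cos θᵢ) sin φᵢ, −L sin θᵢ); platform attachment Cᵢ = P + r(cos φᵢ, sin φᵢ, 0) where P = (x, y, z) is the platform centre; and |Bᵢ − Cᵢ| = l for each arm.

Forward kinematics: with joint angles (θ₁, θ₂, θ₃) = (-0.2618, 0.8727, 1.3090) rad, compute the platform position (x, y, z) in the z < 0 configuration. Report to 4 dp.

(0.1817, 0.0723, -0.3023)

centre 1 = (0.3532·cos0.0°, 0.3532·sin0.0°, 0.0518) = (0.3532, 0.0000, 0.0518)
arm 2 at φ=120.0°: (R−r)+L cos θ2 = 0.2886;  centre 2 = (-0.1443, 0.2499, -0.1532)
φ3=240.0°: virtual centre (-0.1059, -0.1834, -0.1932), radius l
|centre ₂|²−|centre ₁|² = -0.0207;  |centre ₃|²−|centre ₁|² = -0.0453
linear system: -0.9949x+0.4998y = -0.0207−-0.4100z; -0.9181x+-0.3668y = -0.0453−-0.4899z
det = 0.8238;  x = 0.0367+-0.4797z,  y = 0.0316+-0.1348z
into |P−centre ₁|² = l²: 1.2483z² + 0.1917z + -0.0561 = 0;  Δ = 0.3170;  z = -0.3023 or 0.1488 → z<0 root = -0.3023
x = 0.1817, y = 0.0723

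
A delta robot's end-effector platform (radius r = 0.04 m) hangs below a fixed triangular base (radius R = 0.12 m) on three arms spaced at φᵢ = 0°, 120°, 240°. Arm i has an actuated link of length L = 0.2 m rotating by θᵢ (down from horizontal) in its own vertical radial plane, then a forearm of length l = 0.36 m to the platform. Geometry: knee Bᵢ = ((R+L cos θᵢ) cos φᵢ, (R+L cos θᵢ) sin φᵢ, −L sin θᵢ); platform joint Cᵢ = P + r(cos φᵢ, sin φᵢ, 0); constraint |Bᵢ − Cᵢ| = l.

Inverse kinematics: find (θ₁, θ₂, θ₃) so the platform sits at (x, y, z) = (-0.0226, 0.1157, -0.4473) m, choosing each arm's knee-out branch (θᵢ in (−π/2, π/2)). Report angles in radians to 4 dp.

θ₁ = 1.0469, θ₂ = 0.6108, θ₃ = 1.2215

φ1=0.0° → target in arm frame (-0.0226, 0.1157)
  A cos θ + B sin θ = C:  0.1026·cos θ + -0.4473·sin θ = -0.3360
  γ=atan2(-0.4473,0.1026)=-1.3453;  ψ=arccos(-0.7321)=2.3922;  θ1=γ+ψ≈1.0469
φ2=120.0° → target in arm frame (0.1115, -0.0383)
  A=-0.0315, B=-0.4473, C=(l²−L²−A²−y'²−z²)/(2L)=-0.2823
  γ=atan2(-0.4473,-0.0315)=-1.6411;  ψ=arccos(-0.6296)=2.2519;  θ2=γ+ψ≈0.6108
arm 3 (φ=240.0°): x'=-0.0889, y'=-0.0774
  e−x'=0.1689;  (l²−L²−(e−x')²−y'²−z²)/2L = -0.3625
  γ=atan2(-0.4473,0.1689)=-1.2098;  ψ=arccos(-0.7582)=2.4313;  θ3=γ+ψ≈1.2215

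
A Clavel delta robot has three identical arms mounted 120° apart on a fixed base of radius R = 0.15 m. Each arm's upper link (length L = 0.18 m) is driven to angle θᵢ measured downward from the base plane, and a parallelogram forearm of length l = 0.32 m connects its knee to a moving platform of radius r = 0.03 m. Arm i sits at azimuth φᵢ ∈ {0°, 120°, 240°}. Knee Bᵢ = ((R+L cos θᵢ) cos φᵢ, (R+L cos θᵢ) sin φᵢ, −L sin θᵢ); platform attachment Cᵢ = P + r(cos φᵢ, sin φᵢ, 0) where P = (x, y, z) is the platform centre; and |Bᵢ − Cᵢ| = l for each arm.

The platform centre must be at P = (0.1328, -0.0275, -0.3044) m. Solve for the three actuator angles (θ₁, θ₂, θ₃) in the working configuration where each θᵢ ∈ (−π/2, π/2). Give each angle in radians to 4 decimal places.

θ₁ = 0.1746, θ₂ = 1.2218, θ₃ = 1.0475

rotate P by −φ1: (0.1328, -0.0275, -0.3044)
  A=-0.0128, B=-0.3044, C=(l²−L²−A²−y'²−z²)/(2L)=-0.0655
  γ=atan2(-0.3044,-0.0128)=-1.6128;  ψ=arccos(-0.2150)=1.7875;  θ1=γ+ψ≈0.1746
φ2=120.0° → target in arm frame (-0.0902, -0.1013)
  A=0.2102, B=-0.3044, C=(l²−L²−A²−y'²−z²)/(2L)=-0.2142
  γ=atan2(-0.3044,0.2102)=-0.9664;  ψ=arccos(-0.5790)=2.1882;  θ2=γ+ψ≈1.2218
φ3=240.0° → target in arm frame (-0.0426, 0.1288)
  A cos θ + B sin θ = C:  0.1626·cos θ + -0.3044·sin θ = -0.1824
  √(A²+B²)=0.3451;  θ3 = -1.0802+2.1278 ≈ 1.0475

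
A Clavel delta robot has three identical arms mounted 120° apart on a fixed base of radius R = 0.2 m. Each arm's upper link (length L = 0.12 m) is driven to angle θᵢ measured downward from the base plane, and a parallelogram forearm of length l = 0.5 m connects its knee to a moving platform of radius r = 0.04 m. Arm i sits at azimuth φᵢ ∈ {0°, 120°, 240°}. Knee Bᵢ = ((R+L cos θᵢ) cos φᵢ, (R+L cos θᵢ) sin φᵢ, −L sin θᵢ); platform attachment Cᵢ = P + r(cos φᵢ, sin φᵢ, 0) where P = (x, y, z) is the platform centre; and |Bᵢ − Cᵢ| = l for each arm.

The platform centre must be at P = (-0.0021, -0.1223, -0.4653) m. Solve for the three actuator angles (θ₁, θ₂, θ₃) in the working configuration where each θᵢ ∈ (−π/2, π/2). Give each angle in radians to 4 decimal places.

θ₁ = 0.5235, θ₂ = 0.9600, θ₃ = -0.0003

rotate P by −φ1: (-0.0021, -0.1223, -0.4653)
  A cos θ + B sin θ = C:  0.1621·cos θ + -0.4653·sin θ = -0.0922
  √(A²+B²)=0.4927;  θ1 = -1.2356+1.7591 ≈ 0.5235
rotate P by −φ2: (-0.1049, 0.0630, -0.4653)
  e−x'=0.2649;  (l²−L²−(e−x')²−y'²−z²)/2L = -0.2293
  √(A²+B²)=0.5354;  θ2 = -1.0533+2.0133 ≈ 0.9600
φ3=240.0° → target in arm frame (0.1070, 0.0593)
  A=0.0530, B=-0.4653, C=(l²−L²−A²−y'²−z²)/(2L)=0.0532
  √(A²+B²)=0.4683;  θ3 = -1.4573+1.4570 ≈ -0.0003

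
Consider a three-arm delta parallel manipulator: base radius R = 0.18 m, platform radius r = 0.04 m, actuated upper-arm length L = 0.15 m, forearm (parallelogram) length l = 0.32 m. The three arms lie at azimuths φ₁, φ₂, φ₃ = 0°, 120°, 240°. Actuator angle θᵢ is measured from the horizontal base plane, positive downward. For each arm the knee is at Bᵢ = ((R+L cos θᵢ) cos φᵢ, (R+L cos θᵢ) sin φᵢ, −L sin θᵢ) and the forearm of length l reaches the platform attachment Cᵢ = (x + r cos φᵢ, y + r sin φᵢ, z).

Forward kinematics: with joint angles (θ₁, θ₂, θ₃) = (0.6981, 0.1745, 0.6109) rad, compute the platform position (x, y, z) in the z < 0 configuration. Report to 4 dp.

O1 = (0.2549·cos0.0°, 0.2549·sin0.0°, -0.0964) = (0.2549, 0.0000, -0.0964)
φ2=120.0°: virtual centre (-0.1439, 0.2492, -0.0260), radius l
arm 3 at φ=240.0°: e+L cos θ3 = 0.2629;  O3 = (-0.1314, -0.2277, -0.0860)
subtract pairs → two planes through P
[-0.7975 0.4983 0.1407]·P = 0.0092;  [-0.7727 -0.4553 0.0207]·P = 0.0022
Cramer: x(z) = -0.0071+0.0995z;  y(z) = 0.0071-0.1232z
quadratic in z: (1.0251)z²+(0.1390)z+(-0.0244)=0, √Δ=0.3456 → z ∈ {-0.2363, 0.1008}; z = -0.2363 (taking z<0)
x = -0.0306, y = 0.0362

(-0.0306, 0.0362, -0.2363)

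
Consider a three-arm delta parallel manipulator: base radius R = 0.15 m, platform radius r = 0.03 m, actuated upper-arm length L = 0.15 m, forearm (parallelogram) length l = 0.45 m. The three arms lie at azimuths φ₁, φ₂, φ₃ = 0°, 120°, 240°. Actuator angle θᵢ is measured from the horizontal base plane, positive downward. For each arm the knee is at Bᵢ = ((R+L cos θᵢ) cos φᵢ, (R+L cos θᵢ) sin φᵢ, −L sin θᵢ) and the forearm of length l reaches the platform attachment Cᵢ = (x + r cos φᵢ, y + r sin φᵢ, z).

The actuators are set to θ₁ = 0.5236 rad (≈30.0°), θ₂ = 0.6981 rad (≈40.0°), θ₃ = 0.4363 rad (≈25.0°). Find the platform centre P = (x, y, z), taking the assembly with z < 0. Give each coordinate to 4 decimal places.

(0.0084, -0.0413, -0.4525)

arm 1 at φ=0.0°: (R−r)+L cos θ1 = 0.2499;  S1 = (0.2499, 0.0000, -0.0750)
arm 2 at φ=120.0°: (R−r)+L cos θ2 = 0.2349;  S2 = (-0.1175, 0.2034, -0.0964)
arm 3 at φ=240.0°: (R−r)+L cos θ3 = 0.2559;  S3 = (-0.1280, -0.2217, -0.0634)
eliminate P² terms by subtracting sphere 1 from 2 and 3
[-0.7347 0.4069 -0.0428]·P = -0.0036;  [-0.7558 -0.4433 0.0232]·P = 0.0015
Cramer: x(z) = 0.0016-0.0151z;  y(z) = -0.0060+0.0781z
into |P−S₁|² = l²: 1.0063z² + 0.1565z + -0.1352 = 0;  Δ = 0.5686;  z = -0.4525 or 0.2969 → z<0 root = -0.4525
x = 0.0084, y = -0.0413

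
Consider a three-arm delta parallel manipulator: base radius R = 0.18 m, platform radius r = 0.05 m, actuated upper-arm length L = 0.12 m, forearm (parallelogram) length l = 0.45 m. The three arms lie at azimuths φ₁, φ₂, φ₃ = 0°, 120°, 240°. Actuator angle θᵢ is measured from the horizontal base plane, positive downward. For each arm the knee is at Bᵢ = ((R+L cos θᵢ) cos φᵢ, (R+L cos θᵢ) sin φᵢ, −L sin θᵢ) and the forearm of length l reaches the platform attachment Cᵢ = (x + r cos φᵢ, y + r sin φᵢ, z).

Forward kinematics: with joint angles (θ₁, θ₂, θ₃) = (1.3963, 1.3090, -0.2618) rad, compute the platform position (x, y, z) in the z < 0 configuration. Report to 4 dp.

(-0.1248, -0.1907, -0.4184)

arm 1 at φ=0.0°: ρ1 = 0.1508;  O1 = (0.1508, 0.0000, -0.1182)
φ2=120.0°: virtual centre (-0.0805, 0.1395, -0.1159), radius l
arm 3 at φ=240.0°: ρ3 = 0.2459;  O3 = (-0.1230, -0.2130, 0.0311)
|O₂|²−|O₁|² = 0.0027;  |O₃|²−|O₁|² = 0.0247
plane₁₂: -0.4627x+0.2790y+0.0045z = 0.0027
det = 0.3498;  x = -0.0229+0.2435z,  y = -0.0285+0.3877z
sphere 1 gives Az²+Bz+C=0 with A=1.2096, B=0.1296, C=-0.1575;  B²−4AC=0.7789;  roots -0.4184, 0.3113;  negative root z = -0.4184
x = -0.1248, y = -0.1907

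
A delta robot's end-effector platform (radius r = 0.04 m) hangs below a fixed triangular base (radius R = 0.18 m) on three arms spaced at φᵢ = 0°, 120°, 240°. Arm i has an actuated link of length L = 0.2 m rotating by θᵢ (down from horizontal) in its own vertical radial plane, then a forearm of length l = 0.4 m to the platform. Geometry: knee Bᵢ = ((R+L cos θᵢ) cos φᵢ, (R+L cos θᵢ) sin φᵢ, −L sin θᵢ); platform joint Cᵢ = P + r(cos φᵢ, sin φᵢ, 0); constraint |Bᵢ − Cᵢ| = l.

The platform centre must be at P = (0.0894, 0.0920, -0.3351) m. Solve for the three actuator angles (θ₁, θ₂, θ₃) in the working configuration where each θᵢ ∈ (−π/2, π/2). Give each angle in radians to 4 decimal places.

φ1=0.0° → target in arm frame (0.0894, 0.0920)
  e−x'=0.0506;  (l²−L²−(e−x')²−y'²−z²)/2L = -0.0083
  θ1 = atan2(B,A) + arccos(C/0.3389) = 0.1743
arm 2 (φ=120.0°): x'=0.0350, y'=-0.1234
  A=0.1050, B=-0.3351, C=(l²−L²−A²−y'²−z²)/(2L)=-0.0464
  √(A²+B²)=0.3512;  θ2 = -1.2671+1.7033 ≈ 0.4362
φ3=240.0° → target in arm frame (-0.1244, 0.0314)
  A=0.2644, B=-0.3351, C=(l²−L²−A²−y'²−z²)/(2L)=-0.1579
  √(A²+B²)=0.4268;  θ3 = -0.9028+1.9498 ≈ 1.0470

θ₁ = 0.1743, θ₂ = 0.4362, θ₃ = 1.0470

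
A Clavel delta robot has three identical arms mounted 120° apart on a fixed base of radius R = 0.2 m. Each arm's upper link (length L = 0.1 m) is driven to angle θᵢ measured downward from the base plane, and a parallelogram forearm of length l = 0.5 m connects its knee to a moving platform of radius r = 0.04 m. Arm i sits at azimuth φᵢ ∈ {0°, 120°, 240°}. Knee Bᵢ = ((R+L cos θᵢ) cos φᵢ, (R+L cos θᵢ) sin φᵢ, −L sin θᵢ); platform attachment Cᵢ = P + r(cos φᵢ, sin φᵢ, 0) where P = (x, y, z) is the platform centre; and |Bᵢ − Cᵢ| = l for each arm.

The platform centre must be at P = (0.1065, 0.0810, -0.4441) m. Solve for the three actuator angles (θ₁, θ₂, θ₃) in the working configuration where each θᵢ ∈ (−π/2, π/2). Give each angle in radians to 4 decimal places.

arm 1 (φ=0.0°): x'=0.1065, y'=0.0810
  A cos θ + B sin θ = C:  0.0535·cos θ + -0.4441·sin θ = 0.1668
  γ=atan2(-0.4441,0.0535)=-1.4509;  ψ=arccos(0.3728)=1.1888;  θ1=γ+ψ≈-0.2621
rotate P by −φ2: (0.0169, -0.1327, -0.4441)
  e−x'=0.1431;  (l²−L²−(e−x')²−y'²−z²)/2L = 0.0234
  γ=atan2(-0.4441,0.1431)=-1.2591;  ψ=arccos(0.0501)=1.5206;  θ2=γ+ψ≈0.2616
arm 3 (φ=240.0°): x'=-0.1234, y'=0.0517
  A=0.2834, B=-0.4441, C=(l²−L²−A²−y'²−z²)/(2L)=-0.2011
  √(A²+B²)=0.5268;  θ3 = -1.0028+1.9624 ≈ 0.9596

θ₁ = -0.2621, θ₂ = 0.2616, θ₃ = 0.9596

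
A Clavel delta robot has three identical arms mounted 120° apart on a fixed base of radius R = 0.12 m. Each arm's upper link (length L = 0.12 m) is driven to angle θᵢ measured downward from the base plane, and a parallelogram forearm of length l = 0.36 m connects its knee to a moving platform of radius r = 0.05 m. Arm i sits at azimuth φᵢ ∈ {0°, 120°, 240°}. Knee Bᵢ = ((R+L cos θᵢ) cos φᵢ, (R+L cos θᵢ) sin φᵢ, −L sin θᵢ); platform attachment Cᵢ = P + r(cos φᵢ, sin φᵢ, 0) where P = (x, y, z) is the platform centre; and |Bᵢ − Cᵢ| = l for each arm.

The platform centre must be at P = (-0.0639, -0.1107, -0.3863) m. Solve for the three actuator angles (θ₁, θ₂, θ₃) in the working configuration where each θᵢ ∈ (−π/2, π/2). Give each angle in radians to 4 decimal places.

θ₁ = 1.0470, θ₂ = 1.0471, θ₃ = 0.2615

arm 1 (φ=0.0°): x'=-0.0639, y'=-0.1107
  e−x'=0.1339;  (l²−L²−(e−x')²−y'²−z²)/2L = -0.2675
  γ=atan2(-0.3863,0.1339)=-1.2371;  ψ=arccos(-0.6544)=2.2842;  θ1=γ+ψ≈1.0470
φ2=120.0° → target in arm frame (-0.0639, 0.1107)
  A cos θ + B sin θ = C:  0.1339·cos θ + -0.3863·sin θ = -0.2676
  θ2 = atan2(B,A) + arccos(C/0.4089) = 1.0471
φ3=240.0° → target in arm frame (0.1278, 0.0000)
  e−x'=-0.0578;  (l²−L²−(e−x')²−y'²−z²)/2L = -0.1557
  θ3 = atan2(B,A) + arccos(C/0.3906) = 0.2615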